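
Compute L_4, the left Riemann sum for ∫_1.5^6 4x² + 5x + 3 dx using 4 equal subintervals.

Δx = (6 − 1.5)/4 = 1.125.
Left endpoints: 1.5, 2.625, 3.75, 4.875.
f(1.5) = 19.5, f(2.625) = 43.6875, f(3.75) = 78, f(4.875) = 122.4375.
Sum = Δx · [f(1.5) + f(2.625) + f(3.75) + f(4.875)].
Sum = 296.578125.

296.578125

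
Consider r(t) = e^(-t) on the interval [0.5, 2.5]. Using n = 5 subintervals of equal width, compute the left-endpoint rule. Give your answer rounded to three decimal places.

Δt = (2.5 − 0.5)/5 = 0.4.
Left endpoints: 0.5, 0.9, 1.3, 1.7, 2.1.
r(0.5) ≈ 0.607, r(0.9) ≈ 0.407, r(1.3) ≈ 0.273, r(1.7) ≈ 0.183, r(2.1) ≈ 0.122.
Sum = Δt · [r(0.5) + r(0.9) + r(1.3) + r(1.7) + r(2.1)].
Sum ≈ 0.636.

0.636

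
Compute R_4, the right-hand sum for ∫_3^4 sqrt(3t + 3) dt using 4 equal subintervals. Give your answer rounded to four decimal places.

3.7232

Δt = (4 − 3)/4 = 0.25.
Right endpoints: 3.25, 3.5, 3.75, 4.
f(3.25) ≈ 3.5707, f(3.5) ≈ 3.6742, f(3.75) ≈ 3.7749, f(4) ≈ 3.8730.
Sum = Δt · [f(3.25) + f(3.5) + f(3.75) + f(4)].
Sum ≈ 3.7232.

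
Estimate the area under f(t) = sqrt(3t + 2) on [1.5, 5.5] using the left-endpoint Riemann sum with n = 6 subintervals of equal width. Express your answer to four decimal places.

13.4072

Δt = (5.5 − 1.5)/6 = 2/3.
Left endpoints: 1.5, 13/6, 17/6, 3.5, 25/6, 29/6.
f(1.5) ≈ 2.5495, f(13/6) ≈ 2.9155, f(17/6) ≈ 3.2404, f(3.5) ≈ 3.5355, f(25/6) ≈ 3.8079, f(29/6) ≈ 4.0620.
Sum = Δt · [f(1.5) + f(13/6) + f(17/6) + ...].
Sum ≈ 13.4072.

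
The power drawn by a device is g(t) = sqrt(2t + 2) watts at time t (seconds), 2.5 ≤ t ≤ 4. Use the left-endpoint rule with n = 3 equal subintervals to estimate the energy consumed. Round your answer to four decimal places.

4.2371

Δt = (4 − 2.5)/3 = 0.5.
Left endpoints: 2.5, 3, 3.5.
g(2.5) ≈ 2.6458, g(3) ≈ 2.8284, g(3.5) ≈ 3.0000.
Sum = Δt · [g(2.5) + g(3) + g(3.5)].
Sum ≈ 4.2371.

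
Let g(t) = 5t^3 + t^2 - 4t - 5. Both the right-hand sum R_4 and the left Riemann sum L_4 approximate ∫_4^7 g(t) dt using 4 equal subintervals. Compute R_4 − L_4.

R_4 = 3247.734375.
L_4 = 2185.734375.
R_4 − L_4 = 1062.

1062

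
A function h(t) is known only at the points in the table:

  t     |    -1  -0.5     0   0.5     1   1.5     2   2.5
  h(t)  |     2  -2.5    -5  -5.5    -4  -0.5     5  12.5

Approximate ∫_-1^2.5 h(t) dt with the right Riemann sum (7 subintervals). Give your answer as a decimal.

Δt = 0.5.
Sum = 0.5·[(-2.5) + (-5) + (-5.5) + (-4) + (-0.5) + 5 + 12.5] = 0.

0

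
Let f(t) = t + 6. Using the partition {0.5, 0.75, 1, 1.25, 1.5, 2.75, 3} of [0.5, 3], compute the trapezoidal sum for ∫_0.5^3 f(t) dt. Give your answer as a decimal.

Subinterval widths: 0.25, 0.25, 0.25, 0.25, 1.25, 0.25.
f(0.5) = 6.5, f(0.75) = 6.75, f(1) = 7, f(1.25) = 7.25, f(1.5) = 7.5, f(2.75) = 8.75, f(3) = 9.
On each subinterval the trapezoid contributes (Δt_i/2)·[f(t_{i-1}) + f(t_i)].
Sum = 19.375.

19.375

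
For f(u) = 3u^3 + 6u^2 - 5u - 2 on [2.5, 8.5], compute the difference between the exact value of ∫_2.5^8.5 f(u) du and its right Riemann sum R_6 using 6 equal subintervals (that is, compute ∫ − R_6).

-1136.25

Exact integral: ∫_2.5^8.5 f(u) du = 4905.75.
R_6 = 6042.
Error = 4905.75 − 6042 = -1136.25.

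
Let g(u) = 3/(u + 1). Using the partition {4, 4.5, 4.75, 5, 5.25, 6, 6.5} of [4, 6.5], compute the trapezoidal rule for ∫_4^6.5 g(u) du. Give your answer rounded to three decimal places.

Subinterval widths: 0.5, 0.25, 0.25, 0.25, 0.75, 0.5.
g(4) = 0.6, g(4.5) = 6/11, g(4.75) = 12/23, g(5) = 0.5, g(5.25) = 0.48, g(6) = 3/7, g(6.5) = 0.4.
On each subinterval the trapezoid contributes (Δu_i/2)·[g(u_{i-1}) + g(u_i)].
Sum ≈ 1.218.

1.218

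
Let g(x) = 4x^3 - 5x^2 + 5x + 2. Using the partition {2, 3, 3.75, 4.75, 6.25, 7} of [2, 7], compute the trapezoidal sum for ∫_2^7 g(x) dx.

2003.046875

Subinterval widths: 1, 0.75, 1, 1.5, 0.75.
g(2) = 24, g(3) = 80, g(3.75) = 161.375, g(4.75) = 341.625, g(6.25) = 814.5, g(7) = 1164.
On each subinterval the trapezoid contributes (Δx_i/2)·[g(x_{i-1}) + g(x_i)].
Sum = 2003.046875.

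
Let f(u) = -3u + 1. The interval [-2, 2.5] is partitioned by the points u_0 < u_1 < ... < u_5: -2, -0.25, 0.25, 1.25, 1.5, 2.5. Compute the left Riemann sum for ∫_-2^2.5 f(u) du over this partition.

9.1875

Subinterval widths: 1.75, 0.5, 1, 0.25, 1.
Left endpoints: -2, -0.25, 0.25, 1.25, 1.5.
f(-2) = 7, f(-0.25) = 1.75, f(0.25) = 0.25, f(1.25) = -2.75, f(1.5) = -3.5.
Sum = Σ Δu_i · f(u_i).
Sum = 9.1875.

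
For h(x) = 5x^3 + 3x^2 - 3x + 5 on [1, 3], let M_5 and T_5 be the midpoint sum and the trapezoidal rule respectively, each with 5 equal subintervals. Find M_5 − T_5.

-2.64

M_5 = 123.12.
T_5 = 125.76.
M_5 − T_5 = -2.64.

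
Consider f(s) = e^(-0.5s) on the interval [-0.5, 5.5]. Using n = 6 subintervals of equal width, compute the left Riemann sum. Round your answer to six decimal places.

3.100871

Δs = (5.5 − (-0.5))/6 = 1.
Left endpoints: -0.5, 0.5, 1.5, 2.5, 3.5, 4.5.
f(-0.5) ≈ 1.284025, f(0.5) ≈ 0.778801, f(1.5) ≈ 0.472367, f(2.5) ≈ 0.286505, f(3.5) ≈ 0.173774, f(4.5) ≈ 0.105399.
Sum = Δs · [f(-0.5) + f(0.5) + f(1.5) + ...].
Sum ≈ 3.100871.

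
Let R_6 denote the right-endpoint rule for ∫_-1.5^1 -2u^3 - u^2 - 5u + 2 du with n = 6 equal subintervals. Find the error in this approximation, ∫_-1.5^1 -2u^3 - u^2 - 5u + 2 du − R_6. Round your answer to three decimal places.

4.130

Exact integral: ∫_-1.5^1 f(u) du ≈ 8.69792.
R_6 ≈ 4.56742.
Error ≈ 8.69792 − 4.56742 ≈ 4.130.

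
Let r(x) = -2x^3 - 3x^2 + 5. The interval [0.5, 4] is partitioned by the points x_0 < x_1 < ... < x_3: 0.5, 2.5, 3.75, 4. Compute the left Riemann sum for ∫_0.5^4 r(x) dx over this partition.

-83.9140625

Subinterval widths: 2, 1.25, 0.25.
Left endpoints: 0.5, 2.5, 3.75.
r(0.5) = 4, r(2.5) = -45, r(3.75) = -142.65625.
Sum = Σ Δx_i · r(x_i).
Sum = -83.9140625.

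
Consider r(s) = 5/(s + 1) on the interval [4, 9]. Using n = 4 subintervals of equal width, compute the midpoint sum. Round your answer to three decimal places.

3.456

Δs = (9 − 4)/4 = 1.25.
Midpoints: 4.625, 5.875, 7.125, 8.375.
r(4.625) = 8/9, r(5.875) = 8/11, r(7.125) = 8/13, r(8.375) = 8/15.
Sum = Δs · [r(4.625) + r(5.875) + r(7.125) + r(8.375)].
Sum ≈ 3.456.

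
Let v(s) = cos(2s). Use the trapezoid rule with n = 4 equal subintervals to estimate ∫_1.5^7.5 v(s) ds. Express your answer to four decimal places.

Δs = (7.5 − 1.5)/4 = 1.5.
v(1.5) ≈ -0.9900, v(3) ≈ 0.9602, v(4.5) ≈ -0.9111, v(6) ≈ 0.8439, v(7.5) ≈ -0.7597.
T_4 = (Δs/2)·[v(s_0) + 2v(s_1) + 2v(s_2) + 2v(s_3) + v(s_4)].
Sum ≈ 0.0271.

0.0271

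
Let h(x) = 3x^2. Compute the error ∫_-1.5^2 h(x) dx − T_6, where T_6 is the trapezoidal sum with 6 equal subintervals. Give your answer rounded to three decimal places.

Exact integral: ∫_-1.5^2 h(x) dx = 11.375.
T_6 ≈ 11.97049.
Error ≈ 11.375 − 11.97049 ≈ -0.595.

-0.595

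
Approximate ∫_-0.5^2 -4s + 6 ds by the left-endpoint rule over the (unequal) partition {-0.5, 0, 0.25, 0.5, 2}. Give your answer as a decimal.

Subinterval widths: 0.5, 0.25, 0.25, 1.5.
Left endpoints: -0.5, 0, 0.25, 0.5.
f(-0.5) = 8, f(0) = 6, f(0.25) = 5, f(0.5) = 4.
Sum = Σ Δs_i · f(s_i).
Sum = 12.75.

12.75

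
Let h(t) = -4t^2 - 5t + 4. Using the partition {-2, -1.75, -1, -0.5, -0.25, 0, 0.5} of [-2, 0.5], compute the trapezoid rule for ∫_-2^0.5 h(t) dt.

Subinterval widths: 0.25, 0.75, 0.5, 0.25, 0.25, 0.5.
h(-2) = -2, h(-1.75) = 0.5, h(-1) = 5, h(-0.5) = 5.5, h(-0.25) = 5, h(0) = 4, h(0.5) = 0.5.
On each subinterval the trapezoid contributes (Δt_i/2)·[h(t_{i-1}) + h(t_i)].
Sum = 8.0625.

8.0625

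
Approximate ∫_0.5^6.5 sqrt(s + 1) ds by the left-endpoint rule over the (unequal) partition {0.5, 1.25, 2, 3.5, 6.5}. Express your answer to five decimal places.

Subinterval widths: 0.75, 0.75, 1.5, 3.
Left endpoints: 0.5, 1.25, 2, 3.5.
f(0.5) ≈ 1.22474, f(1.25) ≈ 1.50000, f(2) ≈ 1.73205, f(3.5) ≈ 2.12132.
Sum = Σ Δs_i · f(s_i).
Sum ≈ 11.00560.

11.00560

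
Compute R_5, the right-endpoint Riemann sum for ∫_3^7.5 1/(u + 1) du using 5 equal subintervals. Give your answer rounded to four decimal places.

0.6975

Δu = (7.5 − 3)/5 = 0.9.
Right endpoints: 3.9, 4.8, 5.7, 6.6, 7.5.
f(3.9) = 10/49, f(4.8) = 5/29, f(5.7) = 10/67, f(6.6) = 5/38, f(7.5) = 2/17.
Sum = Δu · [f(3.9) + f(4.8) + f(5.7) + f(6.6) + f(7.5)].
Sum ≈ 0.6975.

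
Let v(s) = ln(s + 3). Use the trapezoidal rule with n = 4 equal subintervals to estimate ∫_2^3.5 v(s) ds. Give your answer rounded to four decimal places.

2.6190

Δs = (3.5 − 2)/4 = 0.375.
v(2) ≈ 1.6094, v(2.375) ≈ 1.6818, v(2.75) ≈ 1.7492, v(3.125) ≈ 1.8124, v(3.5) ≈ 1.8718.
T_4 = (Δs/2)·[v(s_0) + 2v(s_1) + 2v(s_2) + 2v(s_3) + v(s_4)].
Sum ≈ 2.6190.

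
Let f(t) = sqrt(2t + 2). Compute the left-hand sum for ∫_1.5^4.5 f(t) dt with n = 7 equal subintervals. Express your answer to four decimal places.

8.2004

Δt = (4.5 − 1.5)/7 = 3/7.
Left endpoints: 1.5, 27/14, 33/14, 39/14, 45/14, 51/14, 57/14.
f(1.5) ≈ 2.2361, f(27/14) ≈ 2.4202, f(33/14) ≈ 2.5912, f(39/14) ≈ 2.7516, f(45/14) ≈ 2.9032, f(51/14) ≈ 3.0472, f(57/14) ≈ 3.1848.
Sum = Δt · [f(1.5) + f(27/14) + f(33/14) + ...].
Sum ≈ 8.2004.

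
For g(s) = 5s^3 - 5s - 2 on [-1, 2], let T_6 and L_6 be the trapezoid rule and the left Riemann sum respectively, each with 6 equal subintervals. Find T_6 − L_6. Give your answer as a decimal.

T_6 = 6.1875.
L_6 = -1.3125.
T_6 − L_6 = 7.5.

7.5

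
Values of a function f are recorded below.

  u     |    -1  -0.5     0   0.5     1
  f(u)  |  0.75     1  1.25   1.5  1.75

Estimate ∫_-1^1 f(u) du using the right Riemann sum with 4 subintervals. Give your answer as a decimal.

Δu = 0.5.
Sum = 0.5·[1 + 1.25 + 1.5 + 1.75] = 2.75.

2.75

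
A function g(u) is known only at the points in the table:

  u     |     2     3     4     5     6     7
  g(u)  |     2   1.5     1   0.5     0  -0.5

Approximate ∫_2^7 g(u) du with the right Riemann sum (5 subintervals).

2.5

Δu = 1.
Sum = 1·[1.5 + 1 + 0.5 + 0 + (-0.5)] = 2.5.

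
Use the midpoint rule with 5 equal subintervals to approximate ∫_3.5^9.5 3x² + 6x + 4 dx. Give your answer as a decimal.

Δx = (9.5 − 3.5)/5 = 1.2.
Midpoints: 4.1, 5.3, 6.5, 7.7, 8.9.
f(4.1) = 79.03, f(5.3) = 120.07, f(6.5) = 169.75, f(7.7) = 228.07, f(8.9) = 295.03.
Sum = Δx · [f(4.1) + f(5.3) + f(6.5) + f(7.7) + f(8.9)].
Sum = 1070.34.

1070.34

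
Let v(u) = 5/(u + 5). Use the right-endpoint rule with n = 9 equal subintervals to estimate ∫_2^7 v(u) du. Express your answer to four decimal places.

Δu = (7 − 2)/9 = 5/9.
Right endpoints: 23/9, 28/9, 11/3, 38/9, 43/9, 16/3, 53/9, 58/9, 7.
v(23/9) = 45/68, v(28/9) = 45/73, v(11/3) = 15/26, v(38/9) = 45/83, v(43/9) = 45/88, v(16/3) = 15/31, v(53/9) = 45/98, v(58/9) = 45/103, v(7) = 5/12.
Sum = Δu · [v(23/9) + v(28/9) + v(11/3) + ...].
Sum ≈ 2.6140.

2.6140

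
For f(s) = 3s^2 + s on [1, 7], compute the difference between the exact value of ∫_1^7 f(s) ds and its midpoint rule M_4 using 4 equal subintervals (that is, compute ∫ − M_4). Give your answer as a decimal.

3.375

Exact integral: ∫_1^7 f(s) ds = 366.
M_4 = 362.625.
Error = 366 − 362.625 = 3.375.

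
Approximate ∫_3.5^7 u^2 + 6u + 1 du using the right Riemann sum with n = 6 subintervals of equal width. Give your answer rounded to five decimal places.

230.83391

Δu = (7 − 3.5)/6 = 7/12.
Right endpoints: 49/12, 14/3, 5.25, 35/6, 77/12, 7.
f(49/12) = 6073/144, f(14/3) = 457/9, f(5.25) = 60.0625, f(35/6) = 2521/36, f(77/12) = 11617/144, f(7) = 92.
Sum = Δu · [f(49/12) + f(14/3) + f(5.25) + ...].
Sum ≈ 230.83391.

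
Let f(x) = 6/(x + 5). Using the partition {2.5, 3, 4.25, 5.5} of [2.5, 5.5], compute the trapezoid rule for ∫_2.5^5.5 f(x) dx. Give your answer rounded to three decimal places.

2.024

Subinterval widths: 0.5, 1.25, 1.25.
f(2.5) = 0.8, f(3) = 0.75, f(4.25) = 24/37, f(5.5) = 4/7.
On each subinterval the trapezoid contributes (Δx_i/2)·[f(x_{i-1}) + f(x_i)].
Sum ≈ 2.024.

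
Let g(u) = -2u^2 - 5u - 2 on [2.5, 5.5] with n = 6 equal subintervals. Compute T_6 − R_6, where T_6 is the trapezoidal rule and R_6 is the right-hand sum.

15.75

T_6 = -166.75.
R_6 = -182.5.
T_6 − R_6 = 15.75.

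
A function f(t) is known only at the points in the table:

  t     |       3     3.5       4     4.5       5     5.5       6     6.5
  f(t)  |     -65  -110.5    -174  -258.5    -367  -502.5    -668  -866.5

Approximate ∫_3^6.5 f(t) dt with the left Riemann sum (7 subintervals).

-1072.75

Δt = 0.5.
Sum = 0.5·[(-65) + (-110.5) + (-174) + (-258.5) + (-367) + (-502.5) + (-668)] = -1072.75.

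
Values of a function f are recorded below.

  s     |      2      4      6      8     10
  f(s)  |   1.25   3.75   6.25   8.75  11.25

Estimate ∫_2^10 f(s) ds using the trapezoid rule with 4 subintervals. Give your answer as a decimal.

50

Δs = 2.
T_4 = (2/2)·[1.25 + 2·3.75 + 2·6.25 + 2·8.75 + 11.25] = 50.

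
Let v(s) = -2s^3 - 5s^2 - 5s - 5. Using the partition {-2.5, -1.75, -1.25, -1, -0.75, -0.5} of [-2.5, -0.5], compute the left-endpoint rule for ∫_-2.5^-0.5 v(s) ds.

2.984375

Subinterval widths: 0.75, 0.5, 0.25, 0.25, 0.25.
Left endpoints: -2.5, -1.75, -1.25, -1, -0.75.
v(-2.5) = 7.5, v(-1.75) = -0.84375, v(-1.25) = -2.65625, v(-1) = -3, v(-0.75) = -3.21875.
Sum = Σ Δs_i · v(s_i).
Sum = 2.984375.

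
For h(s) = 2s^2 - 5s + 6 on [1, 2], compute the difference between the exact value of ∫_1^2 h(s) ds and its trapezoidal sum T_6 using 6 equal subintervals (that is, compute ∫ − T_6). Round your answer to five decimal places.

Exact integral: ∫_1^2 h(s) ds ≈ 3.1666667.
T_6 ≈ 3.1759259.
Error ≈ 3.1666667 − 3.1759259 ≈ -0.00926.

-0.00926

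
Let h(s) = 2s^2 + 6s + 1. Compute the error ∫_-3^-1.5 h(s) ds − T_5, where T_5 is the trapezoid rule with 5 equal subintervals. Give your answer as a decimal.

-0.045

Exact integral: ∫_-3^-1.5 h(s) ds = -3.
T_5 = -2.955.
Error = -3 − (-2.955) = -0.045.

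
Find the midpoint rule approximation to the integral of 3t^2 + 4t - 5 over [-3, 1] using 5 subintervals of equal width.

-8.64

Δt = (1 − (-3))/5 = 0.8.
Midpoints: -2.6, -1.8, -1, -0.2, 0.6.
f(-2.6) = 4.88, f(-1.8) = -2.48, f(-1) = -6, f(-0.2) = -5.68, f(0.6) = -1.52.
Sum = Δt · [f(-2.6) + f(-1.8) + f(-1) + f(-0.2) + f(0.6)].
Sum = -8.64.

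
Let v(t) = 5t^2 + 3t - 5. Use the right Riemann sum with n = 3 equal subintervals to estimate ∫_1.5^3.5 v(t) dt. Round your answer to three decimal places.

90.241

Δt = (3.5 − 1.5)/3 = 2/3.
Right endpoints: 13/6, 17/6, 3.5.
v(13/6) = 899/36, v(17/6) = 1571/36, v(3.5) = 66.75.
Sum = Δt · [v(13/6) + v(17/6) + v(3.5)].
Sum ≈ 90.241.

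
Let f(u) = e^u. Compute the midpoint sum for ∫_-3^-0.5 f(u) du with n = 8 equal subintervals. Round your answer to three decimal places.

0.554

Δu = (-0.5 − (-3))/8 = 0.3125.
Midpoints: -2.84375, -2.53125, -2.21875, -1.90625, -1.59375, -1.28125, -0.96875, -0.65625.
f(-2.84375) ≈ 0.058, f(-2.53125) ≈ 0.080, f(-2.21875) ≈ 0.109, f(-1.90625) ≈ 0.149, f(-1.59375) ≈ 0.203, f(-1.28125) ≈ 0.278, f(-0.96875) ≈ 0.380, f(-0.65625) ≈ 0.519.
Sum = Δu · [f(-2.84375) + f(-2.53125) + f(-2.21875) + ...].
Sum ≈ 0.554.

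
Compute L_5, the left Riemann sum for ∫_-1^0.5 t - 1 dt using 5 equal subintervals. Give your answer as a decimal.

Δt = (0.5 − (-1))/5 = 0.3.
Left endpoints: -1, -0.7, -0.4, -0.1, 0.2.
f(-1) = -2, f(-0.7) = -1.7, f(-0.4) = -1.4, f(-0.1) = -1.1, f(0.2) = -0.8.
Sum = Δt · [f(-1) + f(-0.7) + f(-0.4) + f(-0.1) + f(0.2)].
Sum = -2.1.

-2.1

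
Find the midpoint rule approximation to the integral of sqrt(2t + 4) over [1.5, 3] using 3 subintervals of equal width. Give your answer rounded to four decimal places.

Δt = (3 − 1.5)/3 = 0.5.
Midpoints: 1.75, 2.25, 2.75.
f(1.75) ≈ 2.7386, f(2.25) ≈ 2.9155, f(2.75) ≈ 3.0822.
Sum = Δt · [f(1.75) + f(2.25) + f(2.75)].
Sum ≈ 4.3681.

4.3681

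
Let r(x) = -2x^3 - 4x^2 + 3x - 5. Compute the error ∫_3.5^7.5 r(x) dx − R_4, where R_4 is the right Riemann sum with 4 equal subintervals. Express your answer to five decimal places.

485.66667

Exact integral: ∫_3.5^7.5 r(x) dx ≈ -1966.3333333.
R_4 = -2452.
Error ≈ -1966.3333333 − (-2452) ≈ 485.66667.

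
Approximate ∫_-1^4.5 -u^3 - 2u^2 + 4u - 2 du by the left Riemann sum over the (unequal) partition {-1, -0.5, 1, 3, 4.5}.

Subinterval widths: 0.5, 1.5, 2, 1.5.
Left endpoints: -1, -0.5, 1, 3.
f(-1) = -7, f(-0.5) = -4.375, f(1) = -1, f(3) = -35.
Sum = Σ Δu_i · f(u_i).
Sum = -64.5625.

-64.5625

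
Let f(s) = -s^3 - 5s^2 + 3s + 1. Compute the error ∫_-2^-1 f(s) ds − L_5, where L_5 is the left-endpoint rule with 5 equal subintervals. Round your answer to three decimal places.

1.103

Exact integral: ∫_-2^-1 f(s) ds ≈ -11.41667.
L_5 = -12.52.
Error ≈ -11.41667 − (-12.52) ≈ 1.103.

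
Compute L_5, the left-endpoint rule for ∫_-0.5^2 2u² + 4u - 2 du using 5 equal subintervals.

3.75

Δu = (2 − (-0.5))/5 = 0.5.
Left endpoints: -0.5, 0, 0.5, 1, 1.5.
f(-0.5) = -3.5, f(0) = -2, f(0.5) = 0.5, f(1) = 4, f(1.5) = 8.5.
Sum = Δu · [f(-0.5) + f(0) + f(0.5) + f(1) + f(1.5)].
Sum = 3.75.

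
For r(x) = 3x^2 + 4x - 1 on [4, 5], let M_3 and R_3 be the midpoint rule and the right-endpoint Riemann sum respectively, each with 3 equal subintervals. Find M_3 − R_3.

-5.25

M_3 ≈ 77.972222.
R_3 ≈ 83.222222.
M_3 − R_3 = -5.25.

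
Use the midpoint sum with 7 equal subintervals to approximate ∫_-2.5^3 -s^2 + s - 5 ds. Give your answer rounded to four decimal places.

Δs = (3 − (-2.5))/7 = 11/14.
Midpoints: -59/28, -37/28, -15/28, 0.25, 29/28, 51/28, 73/28.
f(-59/28) = -9053/784, f(-37/28) = -6325/784, f(-15/28) = -4565/784, f(0.25) = -4.8125, f(29/28) = -3949/784, f(51/28) = -5093/784, f(73/28) = -7205/784.
Sum = Δs · [f(-59/28) + f(-37/28) + f(-15/28) + ...].
Sum ≈ -40.0504.

-40.0504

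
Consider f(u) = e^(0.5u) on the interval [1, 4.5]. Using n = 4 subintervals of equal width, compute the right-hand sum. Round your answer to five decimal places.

Δu = (4.5 − 1)/4 = 0.875.
Right endpoints: 1.875, 2.75, 3.625, 4.5.
f(1.875) ≈ 2.55359, f(2.75) ≈ 3.95508, f(3.625) ≈ 6.12574, f(4.5) ≈ 9.48774.
Sum = Δu · [f(1.875) + f(2.75) + f(3.625) + f(4.5)].
Sum ≈ 19.35688.

19.35688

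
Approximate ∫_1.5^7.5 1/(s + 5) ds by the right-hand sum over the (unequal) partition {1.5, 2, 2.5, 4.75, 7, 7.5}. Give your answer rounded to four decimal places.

0.5964

Subinterval widths: 0.5, 0.5, 2.25, 2.25, 0.5.
Right endpoints: 2, 2.5, 4.75, 7, 7.5.
f(2) = 1/7, f(2.5) = 2/15, f(4.75) = 4/39, f(7) = 1/12, f(7.5) = 0.08.
Sum = Σ Δs_i · f(s_i).
Sum ≈ 0.5964.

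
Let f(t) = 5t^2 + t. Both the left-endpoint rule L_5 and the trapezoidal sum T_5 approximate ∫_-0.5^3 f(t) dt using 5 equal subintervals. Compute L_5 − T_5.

L_5 = 34.475.
T_5 = 51.0125.
L_5 − T_5 = -16.5375.

-16.5375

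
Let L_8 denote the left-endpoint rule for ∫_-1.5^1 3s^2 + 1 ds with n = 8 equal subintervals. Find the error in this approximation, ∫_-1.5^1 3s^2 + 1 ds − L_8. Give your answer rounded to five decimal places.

-0.70801

Exact integral: ∫_-1.5^1 f(s) ds = 6.875.
L_8 ≈ 7.5830078.
Error ≈ 6.875 − 7.5830078 ≈ -0.70801.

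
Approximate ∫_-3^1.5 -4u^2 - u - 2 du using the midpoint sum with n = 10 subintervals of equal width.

Δu = (1.5 − (-3))/10 = 0.45.
Midpoints: -2.775, -2.325, -1.875, -1.425, -0.975, -0.525, -0.075, 0.375, 0.825, 1.275.
f(-2.775) = -30.0275, f(-2.325) = -21.2975, f(-1.875) = -14.1875, f(-1.425) = -8.6975, f(-0.975) = -4.8275, f(-0.525) = -2.5775, f(-0.075) = -1.9475, f(0.375) = -2.9375, f(0.825) = -5.5475, f(1.275) = -9.7775.
Sum = Δu · [f(-2.775) + f(-2.325) + f(-1.875) + ...].
Sum = -45.82125.

-45.82125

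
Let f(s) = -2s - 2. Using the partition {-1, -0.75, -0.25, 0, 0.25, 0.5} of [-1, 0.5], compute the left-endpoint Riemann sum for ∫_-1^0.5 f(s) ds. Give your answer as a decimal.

Subinterval widths: 0.25, 0.5, 0.25, 0.25, 0.25.
Left endpoints: -1, -0.75, -0.25, 0, 0.25.
f(-1) = 0, f(-0.75) = -0.5, f(-0.25) = -1.5, f(0) = -2, f(0.25) = -2.5.
Sum = Σ Δs_i · f(s_i).
Sum = -1.75.

-1.75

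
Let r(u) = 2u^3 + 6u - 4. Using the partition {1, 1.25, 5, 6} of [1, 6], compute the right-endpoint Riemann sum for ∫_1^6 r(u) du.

1500.8515625

Subinterval widths: 0.25, 3.75, 1.
Right endpoints: 1.25, 5, 6.
r(1.25) = 7.40625, r(5) = 276, r(6) = 464.
Sum = Σ Δu_i · r(u_i).
Sum = 1500.8515625.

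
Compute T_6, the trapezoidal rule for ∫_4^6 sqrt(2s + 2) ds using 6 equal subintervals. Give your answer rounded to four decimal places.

Δs = (6 − 4)/6 = 1/3.
f(4) ≈ 3.1623, f(13/3) ≈ 3.2660, f(14/3) ≈ 3.3665, f(5) ≈ 3.4641, f(16/3) ≈ 3.5590, f(17/3) ≈ 3.6515, f(6) ≈ 3.7417.
T_6 = (Δs/2)·[f(s_0) + 2f(s_1) + ... + 2f(s_{5}) + f(s_6)].
Sum ≈ 6.9197.

6.9197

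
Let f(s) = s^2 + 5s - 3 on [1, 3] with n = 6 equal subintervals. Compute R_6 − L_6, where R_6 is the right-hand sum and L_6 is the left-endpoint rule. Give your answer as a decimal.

6

R_6 ≈ 25.70370370.
L_6 ≈ 19.70370370.
R_6 − L_6 = 6.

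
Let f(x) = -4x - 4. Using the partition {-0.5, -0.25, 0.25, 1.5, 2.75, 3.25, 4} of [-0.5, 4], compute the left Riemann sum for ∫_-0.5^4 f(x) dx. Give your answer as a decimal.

Subinterval widths: 0.25, 0.5, 1.25, 1.25, 0.5, 0.75.
Left endpoints: -0.5, -0.25, 0.25, 1.5, 2.75, 3.25.
f(-0.5) = -2, f(-0.25) = -3, f(0.25) = -5, f(1.5) = -10, f(2.75) = -15, f(3.25) = -17.
Sum = Σ Δx_i · f(x_i).
Sum = -41.

-41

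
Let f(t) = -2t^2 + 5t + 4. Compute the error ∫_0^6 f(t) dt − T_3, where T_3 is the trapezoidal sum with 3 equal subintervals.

8

Exact integral: ∫_0^6 f(t) dt = -30.
T_3 = -38.
Error = -30 − (-38) = 8.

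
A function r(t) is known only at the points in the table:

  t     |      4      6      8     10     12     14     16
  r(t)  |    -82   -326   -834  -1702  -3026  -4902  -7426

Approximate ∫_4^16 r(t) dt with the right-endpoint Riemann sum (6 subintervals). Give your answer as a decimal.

-36432

Δt = 2.
Sum = 2·[(-326) + (-834) + (-1702) + (-3026) + (-4902) + (-7426)] = -36432.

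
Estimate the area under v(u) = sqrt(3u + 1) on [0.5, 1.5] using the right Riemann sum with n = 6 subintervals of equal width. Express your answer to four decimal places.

Δu = (1.5 − 0.5)/6 = 1/6.
Right endpoints: 2/3, 5/6, 1, 7/6, 4/3, 1.5.
v(2/3) ≈ 1.7321, v(5/6) ≈ 1.8708, v(1) ≈ 2.0000, v(7/6) ≈ 2.1213, v(4/3) ≈ 2.2361, v(1.5) ≈ 2.3452.
Sum = Δu · [v(2/3) + v(5/6) + v(1) + ...].
Sum ≈ 2.0509.

2.0509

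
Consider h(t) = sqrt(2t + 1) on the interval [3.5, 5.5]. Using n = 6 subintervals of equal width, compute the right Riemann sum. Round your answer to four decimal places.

Δt = (5.5 − 3.5)/6 = 1/3.
Right endpoints: 23/6, 25/6, 4.5, 29/6, 31/6, 5.5.
h(23/6) ≈ 2.9439, h(25/6) ≈ 3.0551, h(4.5) ≈ 3.1623, h(29/6) ≈ 3.2660, h(31/6) ≈ 3.3665, h(5.5) ≈ 3.4641.
Sum = Δt · [h(23/6) + h(25/6) + h(4.5) + ...].
Sum ≈ 6.4193.

6.4193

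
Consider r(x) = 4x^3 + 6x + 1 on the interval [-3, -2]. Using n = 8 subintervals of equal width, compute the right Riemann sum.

Δx = (-2 − (-3))/8 = 0.125.
Right endpoints: -2.875, -2.75, -2.625, -2.5, -2.375, -2.25, -2.125, -2.
r(-2.875) = -111.3046875, r(-2.75) = -98.6875, r(-2.625) = -87.1015625, r(-2.5) = -76.5, r(-2.375) = -66.8359375, r(-2.25) = -58.0625, r(-2.125) = -50.1328125, r(-2) = -43.
Sum = Δx · [r(-2.875) + r(-2.75) + r(-2.625) + ...].
Sum = -73.953125.

-73.953125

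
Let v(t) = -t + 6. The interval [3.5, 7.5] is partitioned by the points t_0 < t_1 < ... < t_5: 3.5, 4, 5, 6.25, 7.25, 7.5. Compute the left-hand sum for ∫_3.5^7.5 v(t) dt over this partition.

Subinterval widths: 0.5, 1, 1.25, 1, 0.25.
Left endpoints: 3.5, 4, 5, 6.25, 7.25.
v(3.5) = 2.5, v(4) = 2, v(5) = 1, v(6.25) = -0.25, v(7.25) = -1.25.
Sum = Σ Δt_i · v(t_i).
Sum = 3.9375.

3.9375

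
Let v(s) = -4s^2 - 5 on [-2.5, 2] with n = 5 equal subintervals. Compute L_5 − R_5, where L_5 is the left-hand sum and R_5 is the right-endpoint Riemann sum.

-8.1

L_5 = -60.48.
R_5 = -52.38.
L_5 − R_5 = -8.1.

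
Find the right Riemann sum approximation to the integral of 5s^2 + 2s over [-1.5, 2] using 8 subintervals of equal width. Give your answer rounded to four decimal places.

24.7119

Δs = (2 − (-1.5))/8 = 0.4375.
Right endpoints: -1.0625, -0.625, -0.1875, 0.25, 0.6875, 1.125, 1.5625, 2.
f(-1.0625) = 3.51953125, f(-0.625) = 0.703125, f(-0.1875) = -0.19921875, f(0.25) = 0.8125, f(0.6875) = 3.73828125, f(1.125) = 8.578125, f(1.5625) = 15.33203125, f(2) = 24.
Sum = Δs · [f(-1.0625) + f(-0.625) + f(-0.1875) + ...].
Sum ≈ 24.7119.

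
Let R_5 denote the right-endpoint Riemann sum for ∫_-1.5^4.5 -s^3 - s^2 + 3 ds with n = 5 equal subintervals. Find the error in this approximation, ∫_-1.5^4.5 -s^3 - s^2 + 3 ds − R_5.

Exact integral: ∫_-1.5^4.5 f(s) ds = -114.75.
R_5 = -190.17.
Error = -114.75 − (-190.17) = 75.42.

75.42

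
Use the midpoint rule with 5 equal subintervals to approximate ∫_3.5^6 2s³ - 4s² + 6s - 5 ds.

Δs = (6 − 3.5)/5 = 0.5.
Midpoints: 3.75, 4.25, 4.75, 5.25, 5.75.
f(3.75) = 66.71875, f(4.25) = 101.78125, f(4.75) = 147.59375, f(5.25) = 205.65625, f(5.75) = 277.46875.
Sum = Δs · [f(3.75) + f(4.25) + f(4.75) + f(5.25) + f(5.75)].
Sum = 399.609375.

399.609375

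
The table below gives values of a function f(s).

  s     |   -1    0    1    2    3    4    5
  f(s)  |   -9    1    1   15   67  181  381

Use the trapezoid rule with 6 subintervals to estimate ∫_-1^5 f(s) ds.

Δs = 1.
T_6 = (1/2)·[(-9) + 2·1 + 2·1 + 2·15 + 2·67 + 2·181 + 381] = 451.

451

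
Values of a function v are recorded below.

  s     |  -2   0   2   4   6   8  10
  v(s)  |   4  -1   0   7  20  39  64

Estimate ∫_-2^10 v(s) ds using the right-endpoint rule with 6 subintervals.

258

Δs = 2.
Sum = 2·[(-1) + 0 + 7 + 20 + 39 + 64] = 258.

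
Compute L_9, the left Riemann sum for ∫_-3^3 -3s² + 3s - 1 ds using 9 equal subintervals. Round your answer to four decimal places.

-67.3333

Δs = (3 − (-3))/9 = 2/3.
Left endpoints: -3, -7/3, -5/3, -1, -1/3, 1/3, 1, 5/3, 7/3.
f(-3) = -37, f(-7/3) = -73/3, f(-5/3) = -43/3, f(-1) = -7, f(-1/3) = -7/3, f(1/3) = -1/3, f(1) = -1, f(5/3) = -13/3, f(7/3) = -31/3.
Sum = Δs · [f(-3) + f(-7/3) + f(-5/3) + ...].
Sum ≈ -67.3333.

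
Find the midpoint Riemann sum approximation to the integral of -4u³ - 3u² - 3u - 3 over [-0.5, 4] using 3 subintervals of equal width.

Δu = (4 − (-0.5))/3 = 1.5.
Midpoints: 0.25, 1.75, 3.25.
f(0.25) = -4, f(1.75) = -38.875, f(3.25) = -181.75.
Sum = Δu · [f(0.25) + f(1.75) + f(3.25)].
Sum = -336.9375.

-336.9375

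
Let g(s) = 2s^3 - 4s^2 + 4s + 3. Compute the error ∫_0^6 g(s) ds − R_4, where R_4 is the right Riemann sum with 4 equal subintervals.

-265.5

Exact integral: ∫_0^6 g(s) ds = 450.
R_4 = 715.5.
Error = 450 − 715.5 = -265.5.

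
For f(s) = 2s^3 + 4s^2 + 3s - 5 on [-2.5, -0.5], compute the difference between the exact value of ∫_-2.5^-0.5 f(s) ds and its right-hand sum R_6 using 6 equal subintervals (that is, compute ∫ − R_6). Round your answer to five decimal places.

Exact integral: ∫_-2.5^-0.5 f(s) ds ≈ -17.8333333.
R_6 ≈ -15.8518519.
Error ≈ -17.8333333 − (-15.8518519) ≈ -1.98148.

-1.98148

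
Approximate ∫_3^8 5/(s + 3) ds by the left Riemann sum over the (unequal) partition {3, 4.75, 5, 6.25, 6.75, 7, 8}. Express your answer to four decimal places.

Subinterval widths: 1.75, 0.25, 1.25, 0.5, 0.25, 1.
Left endpoints: 3, 4.75, 5, 6.25, 6.75, 7.
f(3) = 5/6, f(4.75) = 20/31, f(5) = 0.625, f(6.25) = 20/37, f(6.75) = 20/39, f(7) = 0.5.
Sum = Σ Δs_i · f(s_i).
Sum ≈ 3.2993.

3.2993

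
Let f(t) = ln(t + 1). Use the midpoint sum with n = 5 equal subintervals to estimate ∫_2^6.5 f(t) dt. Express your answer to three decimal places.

Δt = (6.5 − 2)/5 = 0.9.
Midpoints: 2.45, 3.35, 4.25, 5.15, 6.05.
f(2.45) ≈ 1.238, f(3.35) ≈ 1.470, f(4.25) ≈ 1.658, f(5.15) ≈ 1.816, f(6.05) ≈ 1.953.
Sum = Δt · [f(2.45) + f(3.35) + f(4.25) + f(5.15) + f(6.05)].
Sum ≈ 7.323.

7.323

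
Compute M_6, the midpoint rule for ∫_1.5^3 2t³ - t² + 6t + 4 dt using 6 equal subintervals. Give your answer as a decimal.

Δt = (3 − 1.5)/6 = 0.25.
Midpoints: 1.625, 1.875, 2.125, 2.375, 2.625, 2.875.
f(1.625) = 19.69140625, f(1.875) = 24.91796875, f(2.125) = 31.42578125, f(2.375) = 39.40234375, f(2.625) = 49.03515625, f(2.875) = 60.51171875.
Sum = Δt · [f(1.625) + f(1.875) + f(2.125) + ...].
Sum = 56.24609375.

56.24609375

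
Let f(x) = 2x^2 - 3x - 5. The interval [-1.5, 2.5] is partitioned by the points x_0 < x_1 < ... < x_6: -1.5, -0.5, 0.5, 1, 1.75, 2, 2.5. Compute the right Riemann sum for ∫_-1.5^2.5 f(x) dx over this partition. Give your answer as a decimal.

Subinterval widths: 1, 1, 0.5, 0.75, 0.25, 0.5.
Right endpoints: -0.5, 0.5, 1, 1.75, 2, 2.5.
f(-0.5) = -3, f(0.5) = -6, f(1) = -6, f(1.75) = -4.125, f(2) = -3, f(2.5) = 0.
Sum = Σ Δx_i · f(x_i).
Sum = -15.84375.

-15.84375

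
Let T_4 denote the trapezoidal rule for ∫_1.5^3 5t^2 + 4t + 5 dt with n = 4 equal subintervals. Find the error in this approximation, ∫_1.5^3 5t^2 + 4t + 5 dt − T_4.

Exact integral: ∫_1.5^3 f(t) dt = 60.375.
T_4 = 60.55078125.
Error = 60.375 − 60.55078125 = -0.17578125.

-0.17578125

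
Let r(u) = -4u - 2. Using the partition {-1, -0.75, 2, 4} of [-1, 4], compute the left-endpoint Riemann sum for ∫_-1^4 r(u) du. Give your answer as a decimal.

Subinterval widths: 0.25, 2.75, 2.
Left endpoints: -1, -0.75, 2.
r(-1) = 2, r(-0.75) = 1, r(2) = -10.
Sum = Σ Δu_i · r(u_i).
Sum = -16.75.

-16.75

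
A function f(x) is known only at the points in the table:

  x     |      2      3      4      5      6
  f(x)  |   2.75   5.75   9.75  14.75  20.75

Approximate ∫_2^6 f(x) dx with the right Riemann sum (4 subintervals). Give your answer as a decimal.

51

Δx = 1.
Sum = 1·[5.75 + 9.75 + 14.75 + 20.75] = 51.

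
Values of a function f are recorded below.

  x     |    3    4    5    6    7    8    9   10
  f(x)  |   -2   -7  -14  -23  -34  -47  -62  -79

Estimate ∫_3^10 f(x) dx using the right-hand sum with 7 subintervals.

Δx = 1.
Sum = 1·[(-7) + (-14) + (-23) + (-34) + (-47) + (-62) + (-79)] = -266.

-266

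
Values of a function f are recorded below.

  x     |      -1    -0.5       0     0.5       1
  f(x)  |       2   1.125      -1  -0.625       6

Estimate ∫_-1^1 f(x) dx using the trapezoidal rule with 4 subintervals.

1.75

Δx = 0.5.
T_4 = (0.5/2)·[2 + 2·1.125 + 2·(-1) + 2·(-0.625) + 6] = 1.75.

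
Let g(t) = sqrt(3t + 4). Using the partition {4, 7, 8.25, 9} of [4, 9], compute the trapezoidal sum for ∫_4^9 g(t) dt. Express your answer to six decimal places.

Subinterval widths: 3, 1.25, 0.75.
g(4) ≈ 4.000000, g(7) ≈ 5.000000, g(8.25) ≈ 5.361903, g(9) ≈ 5.567764.
On each subinterval the trapezoid contributes (Δt_i/2)·[g(t_{i-1}) + g(t_i)].
Sum ≈ 24.074814.

24.074814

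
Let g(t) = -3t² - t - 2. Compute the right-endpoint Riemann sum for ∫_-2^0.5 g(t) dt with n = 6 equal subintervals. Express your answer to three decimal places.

Δt = (0.5 − (-2))/6 = 5/12.
Right endpoints: -19/12, -7/6, -0.75, -1/3, 1/12, 0.5.
g(-19/12) = -7.9375, g(-7/6) = -59/12, g(-0.75) = -2.9375, g(-1/3) = -2, g(1/12) = -101/48, g(0.5) = -3.25.
Sum = Δt · [g(-19/12) + g(-7/6) + g(-0.75) + ...].
Sum ≈ -9.644.

-9.644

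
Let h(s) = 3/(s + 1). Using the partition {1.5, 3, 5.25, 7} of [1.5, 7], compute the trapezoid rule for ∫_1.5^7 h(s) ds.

Subinterval widths: 1.5, 2.25, 1.75.
h(1.5) = 1.2, h(3) = 0.75, h(5.25) = 0.48, h(7) = 0.375.
On each subinterval the trapezoid contributes (Δs_i/2)·[h(s_{i-1}) + h(s_i)].
Sum = 3.594375.

3.594375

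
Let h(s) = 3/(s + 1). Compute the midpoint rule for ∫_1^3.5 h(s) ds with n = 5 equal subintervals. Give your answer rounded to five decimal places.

Δs = (3.5 − 1)/5 = 0.5.
Midpoints: 1.25, 1.75, 2.25, 2.75, 3.25.
h(1.25) = 4/3, h(1.75) = 12/11, h(2.25) = 12/13, h(2.75) = 0.8, h(3.25) = 12/17.
Sum = Δs · [h(1.25) + h(1.75) + h(2.25) + h(2.75) + h(3.25)].
Sum ≈ 2.42660.

2.42660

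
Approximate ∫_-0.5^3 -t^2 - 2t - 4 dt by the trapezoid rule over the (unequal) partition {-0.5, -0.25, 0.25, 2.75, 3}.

Subinterval widths: 0.25, 0.5, 2.5, 0.25.
f(-0.5) = -3.25, f(-0.25) = -3.5625, f(0.25) = -4.5625, f(2.75) = -17.0625, f(3) = -19.
On each subinterval the trapezoid contributes (Δt_i/2)·[f(t_{i-1}) + f(t_i)].
Sum = -34.421875.

-34.421875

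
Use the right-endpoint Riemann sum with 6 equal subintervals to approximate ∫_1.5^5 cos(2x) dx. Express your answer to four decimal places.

Δx = (5 − 1.5)/6 = 7/12.
Right endpoints: 25/12, 8/3, 3.25, 23/6, 53/12, 5.
f(25/12) ≈ -0.5190, f(8/3) ≈ 0.5818, f(3.25) ≈ 0.9766, f(23/6) ≈ 0.1862, f(53/12) ≈ -0.8301, f(5) ≈ -0.8391.
Sum = Δx · [f(25/12) + f(8/3) + f(3.25) + ...].
Sum ≈ -0.2588.

-0.2588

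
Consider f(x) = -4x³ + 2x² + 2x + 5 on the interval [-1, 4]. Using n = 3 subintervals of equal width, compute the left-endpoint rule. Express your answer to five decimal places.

Δx = (4 − (-1))/3 = 5/3.
Left endpoints: -1, 2/3, 7/3.
f(-1) = 9, f(2/3) = 163/27, f(7/3) = -817/27.
Sum = Δx · [f(-1) + f(2/3) + f(7/3)].
Sum ≈ -25.37037.

-25.37037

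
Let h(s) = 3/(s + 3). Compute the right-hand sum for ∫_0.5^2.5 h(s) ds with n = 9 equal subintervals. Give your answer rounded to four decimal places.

Δs = (2.5 − 0.5)/9 = 2/9.
Right endpoints: 13/18, 17/18, 7/6, 25/18, 29/18, 11/6, 37/18, 41/18, 2.5.
h(13/18) = 54/67, h(17/18) = 54/71, h(7/6) = 0.72, h(25/18) = 54/79, h(29/18) = 54/83, h(11/6) = 18/29, h(37/18) = 54/91, h(41/18) = 54/95, h(2.5) = 6/11.
Sum = Δs · [h(13/18) + h(17/18) + h(7/6) + ...].
Sum ≈ 1.3219.

1.3219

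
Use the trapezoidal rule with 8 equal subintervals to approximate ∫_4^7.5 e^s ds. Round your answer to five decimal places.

1781.32380

Δs = (7.5 − 4)/8 = 0.4375.
f(4) ≈ 54.59815, f(4.4375) ≈ 84.56327, f(4.875) ≈ 130.97415, f(5.3125) ≈ 202.85674, f(5.75) ≈ 314.19066, f(6.1875) ≈ 486.62801, f(6.625) ≈ 753.70421, f(7.0625) ≈ 1167.35992, f(7.5) ≈ 1808.04241.
T_8 = (Δs/2)·[f(s_0) + 2f(s_1) + ... + 2f(s_{7}) + f(s_8)].
Sum ≈ 1781.32380.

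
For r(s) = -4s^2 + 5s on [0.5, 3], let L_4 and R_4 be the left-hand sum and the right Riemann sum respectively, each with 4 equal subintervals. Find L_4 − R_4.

L_4 = -7.578125.
R_4 = -21.640625.
L_4 − R_4 = 14.0625.

14.0625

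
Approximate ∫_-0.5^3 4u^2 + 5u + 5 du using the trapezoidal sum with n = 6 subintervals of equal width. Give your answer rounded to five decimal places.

Δu = (3 − (-0.5))/6 = 7/12.
f(-0.5) = 3.5, f(1/12) = 49/9, f(2/3) = 91/9, f(1.25) = 17.5, f(11/6) = 497/18, f(29/12) = 364/9, f(3) = 56.
T_6 = (Δu/2)·[f(u_0) + 2f(u_1) + ... + 2f(u_{5}) + f(u_6)].
Sum ≈ 76.33565.

76.33565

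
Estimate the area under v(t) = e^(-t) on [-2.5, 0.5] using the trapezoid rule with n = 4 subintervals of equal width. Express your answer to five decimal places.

Δt = (0.5 − (-2.5))/4 = 0.75.
v(-2.5) ≈ 12.18249, v(-1.75) ≈ 5.75460, v(-1) ≈ 2.71828, v(-0.25) ≈ 1.28403, v(0.5) ≈ 0.60653.
T_4 = (Δt/2)·[v(t_0) + 2v(t_1) + 2v(t_2) + 2v(t_3) + v(t_4)].
Sum ≈ 12.11357.

12.11357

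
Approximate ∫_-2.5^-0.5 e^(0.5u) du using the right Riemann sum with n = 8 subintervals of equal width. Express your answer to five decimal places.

Δu = (-0.5 − (-2.5))/8 = 0.25.
Right endpoints: -2.25, -2, -1.75, -1.5, -1.25, -1, -0.75, -0.5.
f(-2.25) ≈ 0.32465, f(-2) ≈ 0.36788, f(-1.75) ≈ 0.41686, f(-1.5) ≈ 0.47237, f(-1.25) ≈ 0.53526, f(-1) ≈ 0.60653, f(-0.75) ≈ 0.68729, f(-0.5) ≈ 0.77880.
Sum = Δu · [f(-2.25) + f(-2) + f(-1.75) + ...].
Sum ≈ 1.04741.

1.04741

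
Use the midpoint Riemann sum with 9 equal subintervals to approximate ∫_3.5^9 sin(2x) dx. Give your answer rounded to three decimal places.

0.050

Δx = (9 − 3.5)/9 = 11/18.
Midpoints: 137/36, 53/12, 181/36, 203/36, 6.25, 247/36, 269/36, 97/12, 313/36.
f(137/36) ≈ 0.971, f(53/12) ≈ 0.558, f(181/36) ≈ -0.590, f(203/36) ≈ -0.960, f(6.25) ≈ -0.066, f(247/36) ≈ 0.915, f(269/36) ≈ 0.691, f(97/12) ≈ -0.443, f(313/36) ≈ -0.994.
Sum = Δx · [f(137/36) + f(53/12) + f(181/36) + ...].
Sum ≈ 0.050.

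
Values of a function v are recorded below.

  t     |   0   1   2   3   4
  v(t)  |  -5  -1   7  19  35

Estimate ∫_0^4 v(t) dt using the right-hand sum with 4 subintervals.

60

Δt = 1.
Sum = 1·[(-1) + 7 + 19 + 35] = 60.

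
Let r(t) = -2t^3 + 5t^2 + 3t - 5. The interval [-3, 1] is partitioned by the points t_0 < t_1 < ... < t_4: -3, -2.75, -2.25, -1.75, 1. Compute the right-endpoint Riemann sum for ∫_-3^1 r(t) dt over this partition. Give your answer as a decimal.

Subinterval widths: 0.25, 0.5, 0.5, 2.75.
Right endpoints: -2.75, -2.25, -1.75, 1.
r(-2.75) = 66.15625, r(-2.25) = 36.34375, r(-1.75) = 15.78125, r(1) = 1.
Sum = Σ Δt_i · r(t_i).
Sum = 45.3515625.

45.3515625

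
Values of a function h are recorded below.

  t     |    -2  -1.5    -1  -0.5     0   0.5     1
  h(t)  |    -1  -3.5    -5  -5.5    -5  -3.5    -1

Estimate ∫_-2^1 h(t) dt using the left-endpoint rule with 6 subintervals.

Δt = 0.5.
Sum = 0.5·[(-1) + (-3.5) + (-5) + (-5.5) + (-5) + (-3.5)] = -11.75.

-11.75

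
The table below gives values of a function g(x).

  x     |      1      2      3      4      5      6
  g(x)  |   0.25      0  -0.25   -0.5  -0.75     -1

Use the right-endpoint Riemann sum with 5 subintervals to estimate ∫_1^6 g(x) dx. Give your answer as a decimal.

-2.5

Δx = 1.
Sum = 1·[0 + (-0.25) + (-0.5) + (-0.75) + (-1)] = -2.5.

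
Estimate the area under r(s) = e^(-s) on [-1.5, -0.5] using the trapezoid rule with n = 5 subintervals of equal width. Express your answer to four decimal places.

Δs = (-0.5 − (-1.5))/5 = 0.2.
r(-1.5) ≈ 4.4817, r(-1.3) ≈ 3.6693, r(-1.1) ≈ 3.0042, r(-0.9) ≈ 2.4596, r(-0.7) ≈ 2.0138, r(-0.5) ≈ 1.6487.
T_5 = (Δs/2)·[r(s_0) + 2r(s_1) + ... + 2r(s_{4}) + r(s_5)].
Sum ≈ 2.8424.

2.8424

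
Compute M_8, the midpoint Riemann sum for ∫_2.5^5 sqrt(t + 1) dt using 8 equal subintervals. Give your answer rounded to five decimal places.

Δt = (5 − 2.5)/8 = 0.3125.
Midpoints: 2.65625, 2.96875, 3.28125, 3.59375, 3.90625, 4.21875, 4.53125, 4.84375.
f(2.65625) ≈ 1.91213, f(2.96875) ≈ 1.99217, f(3.28125) ≈ 2.06912, f(3.59375) ≈ 2.14330, f(3.90625) ≈ 2.21501, f(4.21875) ≈ 2.28446, f(4.53125) ≈ 2.35186, f(4.84375) ≈ 2.41738.
Sum = Δt · [f(2.65625) + f(2.96875) + f(3.28125) + ...].
Sum ≈ 5.43295.

5.43295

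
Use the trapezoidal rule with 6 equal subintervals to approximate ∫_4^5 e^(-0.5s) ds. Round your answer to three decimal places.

0.107

Δs = (5 − 4)/6 = 1/6.
f(4) ≈ 0.135, f(25/6) ≈ 0.125, f(13/3) ≈ 0.115, f(4.5) ≈ 0.105, f(14/3) ≈ 0.097, f(29/6) ≈ 0.089, f(5) ≈ 0.082.
T_6 = (Δs/2)·[f(s_0) + 2f(s_1) + ... + 2f(s_{5}) + f(s_6)].
Sum ≈ 0.107.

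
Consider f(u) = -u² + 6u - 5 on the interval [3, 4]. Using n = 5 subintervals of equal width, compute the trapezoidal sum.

3.66

Δu = (4 − 3)/5 = 0.2.
f(3) = 4, f(3.2) = 3.96, f(3.4) = 3.84, f(3.6) = 3.64, f(3.8) = 3.36, f(4) = 3.
T_5 = (Δu/2)·[f(u_0) + 2f(u_1) + ... + 2f(u_{4}) + f(u_5)].
Sum = 3.66.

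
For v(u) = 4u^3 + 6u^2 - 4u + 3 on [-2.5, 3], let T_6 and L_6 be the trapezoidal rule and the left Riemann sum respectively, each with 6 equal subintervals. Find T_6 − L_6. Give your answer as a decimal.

75.625

T_6 ≈ 145.1197917.
L_6 ≈ 69.4947917.
T_6 − L_6 = 75.625.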